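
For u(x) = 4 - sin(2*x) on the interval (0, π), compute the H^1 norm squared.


||u||_{H^1(0,π)}^2 = 37*π/2

u'(x) = -2*cos(2*x).
Expand u² and (u')² and integrate term by term on (0, π), using: for integers n ≥ 1, ∫_0^π sin²(nx) dx = ∫_0^π cos²(nx) dx = π/2; for n ≠ n', ∫_0^π sin(nx)sin(n'x) dx = ∫_0^π cos(nx)cos(n'x) dx = 0; and by product-to-sum, ∫_0^π sin(nx)cos(n'x) dx = ½∫_0^π [sin((n+n')x) + sin((n−n')x)] dx, which is 0 when n+n' is even and 2n/(n²−n'²) when n+n' is odd (it need not vanish on (0, π)). For the constant mode: ∫_0^π 1 dx = π, ∫_0^π cos(nx) dx = 0, ∫_0^π sin(nx) dx = (1−(−1)^n)/n.
  u² squared terms: (4)²·∫1 dx = 16·π = 16*π;  (-1)²·∫sin(2x)² dx = 1·π/2 = π/2.
  u² cross terms: 2·(4)·(-1)·∫1·sin(2x) dx = -8·(0) = 0.
  So ∫_0^π u² dx = 16*π + π/2 + 0 = 33*π/2.
  (u')² squared terms: (-2)²·∫cos(2x)² dx = 4·π/2 = 2*π.
  So ∫_0^π (u')² dx = 2*π.
||u||_{H^1}^2 = (33*π/2) + (2*π) = 37*π/2.


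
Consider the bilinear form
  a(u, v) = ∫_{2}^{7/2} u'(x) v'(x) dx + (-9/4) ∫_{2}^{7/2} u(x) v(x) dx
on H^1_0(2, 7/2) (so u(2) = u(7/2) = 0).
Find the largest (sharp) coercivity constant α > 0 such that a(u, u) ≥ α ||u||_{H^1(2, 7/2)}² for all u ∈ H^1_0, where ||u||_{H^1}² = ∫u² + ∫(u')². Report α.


α = (-81 + 16*π^2)/(4*(9 + 4*π^2))

Coercivity of a(·,·) on H^1_0(2, 7/2) means a(u, u) ≥ α ||u||_{H^1}² for every u ∈ H^1_0.
The interval has length L = 3/2, and Poincaré/coercivity depend only on L. Here a(u, u) = ∫(u')² + (-9/4)·∫u².
Here c = -9/4 < 0 with |c| < (π/L)² = 4*π^2/9, so coercivity still holds. The condition a(u,u) ≥ α||u||_{H^1}² reads (1−α)∫(u')² ≥ (α−c)∫u². Any admissible α is ≤ 1 (rapidly oscillating u have ∫u²/∫(u')² → 0), and α = 1 would force 0 ≥ (1−c)∫u², impossible since c < 1; so 1−α > 0. By the sharp Poincaré inequality on H^1_0 of an interval of length L, ∫(u')² ≥ (π/L)²∫u² with equality for the first sine mode sin(π(x−x₀)/L) (x₀ the left endpoint), so the inequality holds for all u iff (1−α)(π/L)² ≥ α − c, i.e. α ≤ ((π/L)² + c)/((π/L)² + 1) = (1 + c(L/π)²)/(1 + (L/π)²). (Direct route, valid since c ≤ 0: Poincaré gives c∫u² ≥ c(L/π)²∫(u')², so a(u,u) ≥ (1 + c(L/π)²)∫(u')², while ||u||_{H^1}² ≤ (1 + (L/π)²)∫(u')²; dividing yields the same α.) With (π/L)² = 4*π^2/9 and c = -9/4, the largest admissible constant is α = ((π/L)² + c)/((π/L)² + 1).
Simplifying, α = (-81 + 16*π^2)/(4*(9 + 4*π^2)).


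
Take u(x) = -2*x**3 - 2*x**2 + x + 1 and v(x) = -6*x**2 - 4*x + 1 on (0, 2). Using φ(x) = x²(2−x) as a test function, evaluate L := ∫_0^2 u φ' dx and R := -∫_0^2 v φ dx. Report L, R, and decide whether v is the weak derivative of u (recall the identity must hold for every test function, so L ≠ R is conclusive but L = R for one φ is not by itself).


LHS = 268/15, RHS = 268/15. Yes, v = u' weakly.

u(x) = -2*x**3 - 2*x**2 + x + 1, classical derivative u'(x) = -6*x**2 - 4*x + 1.
φ(x) = x²(2−x), so φ'(x) = x*(4 - 3*x).
Note φ(0) = φ(2) = 0, so the boundary term u·φ vanishes.
LHS = ∫_0^2 u(x) φ'(x) dx = ∫_0^2 (6*x^5 - 2*x^4 - 11*x^3 + x^2 + 4*x) dx. Term by term:
  ∫_0^2 6*x^5 dx = 64;  ∫_0^2 -2*x^4 dx = -64/5;  ∫_0^2 -11*x^3 dx = -44;
  ∫_0^2 x^2 dx = 8/3;  ∫_0^2 4*x dx = 8.
Sum: 64 − 64/5 − 44 + 8/3 + 8 = 268/15.
So LHS = 268/15.
∫_0^2 v(x) φ(x) dx = ∫_0^2 (6*x^5 - 8*x^4 - 9*x^3 + 2*x^2) dx. Term by term:
  ∫_0^2 6*x^5 dx = 64;  ∫_0^2 -8*x^4 dx = -256/5;  ∫_0^2 -9*x^3 dx = -36;
  ∫_0^2 2*x^2 dx = 16/3.
Sum: 64 − 256/5 − 36 + 16/3 = -268/15.
So RHS = -∫_0^2 v(x) φ(x) dx = 268/15.
LHS = RHS, so the identity holds for this test φ.
Moreover u is smooth here and v(x) = u'(x) = -6*x**2 - 4*x + 1 pointwise, so the identity holds for every test function. Hence v is the weak derivative of u.


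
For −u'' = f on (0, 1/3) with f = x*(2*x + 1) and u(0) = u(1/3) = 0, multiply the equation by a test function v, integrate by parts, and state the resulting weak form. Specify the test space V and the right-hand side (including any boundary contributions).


V = H^1_0(0, 1/3) (so v(0) = v(1/3) = 0); weak form: ∫_0^1/3 u'v' dx = ∫_0^1/3 (x*(2*x + 1)) v dx for all v ∈ V.

Multiply both sides by a test function v and integrate from 0 to 1/3:
  ∫_0^1/3 −u''(x) v(x) dx = ∫_0^1/3 f(x) v(x) dx.
Integrate the LHS by parts once:
  ∫_0^1/3 −u'' v dx = −[u'(x) v(x)]_0^1/3 + ∫_0^1/3 u'(x) v'(x) dx.
Thus ∫_0^1/3 u'(x) v'(x) dx = ∫_0^1/3 f(x) v(x) dx + [u'(x) v(x)]_0^1/3.
Choose V so that boundary terms are either known or forced to vanish.
u is Dirichlet: u(0) = u(1/3) = 0. Let V = H^1_0(0, 1/3); then v(0) = v(1/3) = 0, and [u' v]_0^1/3 = 0.
Weak formulation: find u (satisfying any essential BC) such that ∫_0^1/3 u'(x) v'(x) dx = ∫_0^1/3 f v dx for all v ∈ V.
Substituting f(x) = x*(2*x + 1), the right-hand side is ∫_0^1/3 (x*(2*x + 1)) v dx.


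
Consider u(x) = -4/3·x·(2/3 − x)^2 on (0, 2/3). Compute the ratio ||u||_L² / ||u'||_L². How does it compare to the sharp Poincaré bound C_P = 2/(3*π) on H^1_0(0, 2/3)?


||u||_L² / ||u'||_L² = sqrt(14)/21 < C_P = 2/(3*π).

u(x) = -4/3·x·(2/3 − x)^2, so u'(x) = -4*x^2 + 32*x/9 - 16/27.
u(x) = -4/3·x·(2/3 − x)^2 vanishes at x = 0 and x = 2/3, so u ∈ H^1_0(0, 2/3). Differentiate via the product rule and integrate the resulting polynomials term by term.
  ∫_0^2/3 u² dx = ∫_0^2/3 (16*x^6/9 - 128*x^5/27 + 128*x^4/27 - 512*x^3/243 + 256*x^2/729) dx. Term by term:
    ∫_0^2/3 16*x^6/9 dx = 2048/137781;  ∫_0^2/3 -128*x^5/27 dx = -4096/59049;  ∫_0^2/3 128*x^4/27 dx = 4096/32805;
    ∫_0^2/3 -512*x^3/243 dx = -2048/19683;  ∫_0^2/3 256*x^2/729 dx = 2048/59049.
  Sum: 2048/137781 − 4096/59049 + 4096/32805 − 2048/19683 + 2048/59049 = 2048/2066715.
  ∫_0^2/3 (u')² dx = ∫_0^2/3 (16*x^4 - 256*x^3/9 + 1408*x^2/81 - 1024*x/243 + 256/729) dx. Term by term:
    ∫_0^2/3 16*x^4 dx = 512/1215;  ∫_0^2/3 -256*x^3/9 dx = -1024/729;  ∫_0^2/3 1408*x^2/81 dx = 11264/6561;
    ∫_0^2/3 -1024*x/243 dx = -2048/2187;  ∫_0^2/3 256/729 dx = 512/2187.
  Sum: 512/1215 − 1024/729 + 11264/6561 − 2048/2187 + 512/2187 = 1024/32805.
∫_0^2/3 u² dx = 2048/2066715, so ||u||_L² = 32*sqrt(70)/8505.
∫_0^2/3 (u')² dx = 1024/32805, so ||u'||_L² = 32*sqrt(5)/405.
Ratio ||u||_L² / ||u'||_L² = sqrt(14)/21.
Sharp Poincaré constant on H^1_0(0, 2/3) is C_P = L/π = 2/(3*π), achieved by sin(3*π/2·x).
A polynomial bump cannot attain the sharp Poincaré constant (only the first sine eigenfunction does), so the ratio is strictly less than C_P, consistent with ||u||_L² ≤ C_P ||u'||_L².


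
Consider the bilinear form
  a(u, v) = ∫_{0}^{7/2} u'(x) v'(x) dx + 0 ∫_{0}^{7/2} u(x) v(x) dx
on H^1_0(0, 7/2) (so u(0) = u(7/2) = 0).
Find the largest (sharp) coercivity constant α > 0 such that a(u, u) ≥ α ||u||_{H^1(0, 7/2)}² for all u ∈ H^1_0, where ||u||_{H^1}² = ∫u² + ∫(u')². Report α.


α = 4*π^2/(4*π^2 + 49)

Coercivity of a(·,·) on H^1_0(0, 7/2) means a(u, u) ≥ α ||u||_{H^1}² for every u ∈ H^1_0.
The interval has length L = 7/2, and Poincaré/coercivity depend only on L. Here a(u, u) = ∫(u')² + (0)·∫u².
Here c = 0, so a(u,u) = ∫(u')² alone. The condition a(u,u) ≥ α||u||_{H^1}² reads (1−α)∫(u')² ≥ (α−c)∫u². Any admissible α is ≤ 1 (rapidly oscillating u have ∫u²/∫(u')² → 0), and α = 1 would force 0 ≥ (1−c)∫u², impossible since c < 1; so 1−α > 0. By the sharp Poincaré inequality on H^1_0 of an interval of length L, ∫(u')² ≥ (π/L)²∫u² with equality for the first sine mode sin(π(x−x₀)/L) (x₀ the left endpoint), so the inequality holds for all u iff (1−α)(π/L)² ≥ α − c, i.e. α ≤ ((π/L)² + c)/((π/L)² + 1) = (1 + c(L/π)²)/(1 + (L/π)²). (Direct route, valid since c ≤ 0: Poincaré gives c∫u² ≥ c(L/π)²∫(u')², so a(u,u) ≥ (1 + c(L/π)²)∫(u')², while ||u||_{H^1}² ≤ (1 + (L/π)²)∫(u')²; dividing yields the same α.) With (π/L)² = 4*π^2/49 and c = 0, the largest admissible constant is α = ((π/L)² + c)/((π/L)² + 1).
Simplifying, α = 4*π^2/(4*π^2 + 49).


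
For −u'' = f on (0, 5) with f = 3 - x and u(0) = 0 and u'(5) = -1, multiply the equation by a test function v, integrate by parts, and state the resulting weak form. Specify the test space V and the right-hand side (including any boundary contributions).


V = {v ∈ H^1(0, 5) : v(0) = 0} (test functions vanish at x = 0 where u is specified); weak form: ∫_0^5 u'v' dx = ∫_0^5 (3 - x) v dx − v(5) for all v ∈ V.

Multiply both sides by a test function v and integrate from 0 to 5:
  ∫_0^5 −u''(x) v(x) dx = ∫_0^5 f(x) v(x) dx.
Integrate the LHS by parts once:
  ∫_0^5 −u'' v dx = −[u'(x) v(x)]_0^5 + ∫_0^5 u'(x) v'(x) dx.
Thus ∫_0^5 u'(x) v'(x) dx = ∫_0^5 f(x) v(x) dx + [u'(x) v(x)]_0^5.
Choose V so that boundary terms are either known or forced to vanish.
Mixed BC: u(0) = 0 (Dirichlet) and u'(5) = -1 (Neumann). Define V = {v ∈ H^1(0, 5) : v(0) = 0}. Then [u' v]_0^5 = u'(5)·v(5) − u'(0)·0 = − v(5).
Weak formulation: find u (satisfying any essential BC) such that ∫_0^5 u'(x) v'(x) dx = ∫_0^5 f v dx − v(5) for all v ∈ V (Dirichlet at 0 absorbed into V; Neumann datum at x = 5 contributes the boundary term).
Substituting f(x) = 3 - x, the right-hand side is ∫_0^5 (3 - x) v dx − v(5).


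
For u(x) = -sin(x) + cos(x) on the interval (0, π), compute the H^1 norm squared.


||u||_{H^1(0,π)}^2 = 2*π

u'(x) = -sin(x) - cos(x).
Expand u² and (u')² and integrate term by term on (0, π), using: for integers n ≥ 1, ∫_0^π sin²(nx) dx = ∫_0^π cos²(nx) dx = π/2; for n ≠ n', ∫_0^π sin(nx)sin(n'x) dx = ∫_0^π cos(nx)cos(n'x) dx = 0; and by product-to-sum, ∫_0^π sin(nx)cos(n'x) dx = ½∫_0^π [sin((n+n')x) + sin((n−n')x)] dx, which is 0 when n+n' is even and 2n/(n²−n'²) when n+n' is odd (it need not vanish on (0, π)).
  u² squared terms: (-1)²·∫sin(x)² dx = 1·π/2 = π/2;  (1)²·∫cos(x)² dx = 1·π/2 = π/2.
  u² cross terms: 2·(-1)·(1)·∫sin(x)·cos(x) dx = -2·(0) = 0.
  So ∫_0^π u² dx = π/2 + π/2 + 0 = π.
  (u')² squared terms: (-1)²·∫cos(x)² dx = 1·π/2 = π/2;  (-1)²·∫sin(x)² dx = 1·π/2 = π/2.
  (u')² cross terms: 2·(-1)·(-1)·∫cos(x)·sin(x) dx = 2·(0) = 0.
  So ∫_0^π (u')² dx = π/2 + π/2 + 0 = π.
||u||_{H^1}^2 = (π) + (π) = 2*π.


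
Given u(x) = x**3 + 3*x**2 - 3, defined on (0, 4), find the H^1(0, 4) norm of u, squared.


||u||_{H^1}^2 = 436204/35

The H^1 norm (squared) on an interval (0, L) is
  ||u||_{H^1}^2 = ∫_0^L u(x)^2 dx + ∫_0^L u'(x)^2 dx.
Compute u'(x) = 3*x**2 + 6*x.
Then u(x)^2 = x**6 + 6*x**5 + 9*x**4 - 6*x**3 - 18*x**2 + 9 and u'(x)^2 = 9*x**4 + 36*x**3 + 36*x**2.
Integrate each monomial from 0 to 4 using ∫_0^4 c·x^n dx = c·4^(n+1)/(n+1):
  ∫_0^4 u(x)^2 dx = ∫_0^4 (x^6 + 6*x^5 + 9*x^4 - 6*x^3 - 18*x^2 + 9) dx. Term by term:
    ∫_0^4 x^6 dx = 16384/7;  ∫_0^4 6*x^5 dx = 4096;  ∫_0^4 9*x^4 dx = 9216/5;
    ∫_0^4 -6*x^3 dx = -384;  ∫_0^4 -18*x^2 dx = -384;  ∫_0^4 9 dx = 36.
  Sum: 16384/7 + 4096 + 9216/5 − 384 − 384 + 36 = 264172/35.
  ∫_0^4 u'(x)^2 dx = ∫_0^4 (9*x^4 + 36*x^3 + 36*x^2) dx. Term by term:
    ∫_0^4 9*x^4 dx = 9216/5;  ∫_0^4 36*x^3 dx = 2304;  ∫_0^4 36*x^2 dx = 768.
  Sum: 9216/5 + 2304 + 768 = 24576/5.
Adding: ||u||_{H^1}^2 = 264172/35 + 24576/5 = 436204/35.


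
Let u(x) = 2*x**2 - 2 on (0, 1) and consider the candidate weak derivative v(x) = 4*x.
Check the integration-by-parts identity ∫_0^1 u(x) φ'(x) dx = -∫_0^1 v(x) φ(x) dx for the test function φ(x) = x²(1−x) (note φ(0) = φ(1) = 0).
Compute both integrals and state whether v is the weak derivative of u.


LHS = -1/5, RHS = -1/5. Yes, v = u' weakly.

u(x) = 2*x**2 - 2, classical derivative u'(x) = 4*x.
φ(x) = x²(1−x), so φ'(x) = x*(2 - 3*x).
Note φ(0) = φ(1) = 0, so the boundary term u·φ vanishes.
LHS = ∫_0^1 u(x) φ'(x) dx = ∫_0^1 (-6*x^4 + 4*x^3 + 6*x^2 - 4*x) dx. Term by term:
  ∫_0^1 -6*x^4 dx = -6/5;  ∫_0^1 4*x^3 dx = 1;  ∫_0^1 6*x^2 dx = 2;
  ∫_0^1 -4*x dx = -2.
Sum: -6/5 + 1 + 2 − 2 = -1/5.
So LHS = -1/5.
∫_0^1 v(x) φ(x) dx = ∫_0^1 (-4*x^4 + 4*x^3) dx. Term by term:
  ∫_0^1 -4*x^4 dx = -4/5;  ∫_0^1 4*x^3 dx = 1.
Sum: -4/5 + 1 = 1/5.
So RHS = -∫_0^1 v(x) φ(x) dx = -1/5.
LHS = RHS, so the identity holds for this test φ.
Moreover u is smooth here and v(x) = u'(x) = 4*x pointwise, so the identity holds for every test function. Hence v is the weak derivative of u.


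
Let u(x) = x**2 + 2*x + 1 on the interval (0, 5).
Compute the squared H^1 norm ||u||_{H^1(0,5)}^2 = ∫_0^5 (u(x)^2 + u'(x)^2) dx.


||u||_{H^1}^2 = 5525/3

The H^1 norm (squared) on an interval (0, L) is
  ||u||_{H^1}^2 = ∫_0^L u(x)^2 dx + ∫_0^L u'(x)^2 dx.
Compute u'(x) = 2*x + 2.
Then u(x)^2 = x**4 + 4*x**3 + 6*x**2 + 4*x + 1 and u'(x)^2 = 4*x**2 + 8*x + 4.
Integrate each monomial from 0 to 5 using ∫_0^5 c·x^n dx = c·5^(n+1)/(n+1):
  ∫_0^5 u(x)^2 dx = ∫_0^5 (x^4 + 4*x^3 + 6*x^2 + 4*x + 1) dx. Term by term:
    ∫_0^5 x^4 dx = 625;  ∫_0^5 4*x^3 dx = 625;  ∫_0^5 6*x^2 dx = 250;
    ∫_0^5 4*x dx = 50;  ∫_0^5 1 dx = 5.
  Sum: 625 + 625 + 250 + 50 + 5 = 1555.
  ∫_0^5 u'(x)^2 dx = ∫_0^5 (4*x^2 + 8*x + 4) dx. Term by term:
    ∫_0^5 4*x^2 dx = 500/3;  ∫_0^5 8*x dx = 100;  ∫_0^5 4 dx = 20.
  Sum: 500/3 + 100 + 20 = 860/3.
Adding: ||u||_{H^1}^2 = 1555 + 860/3 = 5525/3.


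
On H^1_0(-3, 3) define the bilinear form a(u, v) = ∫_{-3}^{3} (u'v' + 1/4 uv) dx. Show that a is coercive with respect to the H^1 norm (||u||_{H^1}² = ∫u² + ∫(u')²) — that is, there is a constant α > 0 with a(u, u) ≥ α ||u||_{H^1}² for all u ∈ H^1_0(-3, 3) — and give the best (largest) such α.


α = (9 + π^2)/(π^2 + 36)

Coercivity of a(·,·) on H^1_0(-3, 3) means a(u, u) ≥ α ||u||_{H^1}² for every u ∈ H^1_0.
The interval has length L = 6, and Poincaré/coercivity depend only on L. Here a(u, u) = ∫(u')² + (1/4)·∫u².
Here 0 < c = 1/4 < 1. The condition a(u,u) ≥ α||u||_{H^1}² reads (1−α)∫(u')² ≥ (α−c)∫u². Any admissible α is ≤ 1 (rapidly oscillating u have ∫u²/∫(u')² → 0), and α = 1 would force 0 ≥ (1−c)∫u², impossible since c < 1; so 1−α > 0. By the sharp Poincaré inequality on H^1_0 of an interval of length L, ∫(u')² ≥ (π/L)²∫u² with equality for the first sine mode sin(π(x−x₀)/L) (x₀ the left endpoint), so the inequality holds for all u iff (1−α)(π/L)² ≥ α − c, i.e. α ≤ ((π/L)² + c)/((π/L)² + 1) = (1 + c(L/π)²)/(1 + (L/π)²). With (π/L)² = π^2/36 and c = 1/4, the largest admissible constant is α = ((π/L)² + c)/((π/L)² + 1).
Simplifying, α = (9 + π^2)/(π^2 + 36).


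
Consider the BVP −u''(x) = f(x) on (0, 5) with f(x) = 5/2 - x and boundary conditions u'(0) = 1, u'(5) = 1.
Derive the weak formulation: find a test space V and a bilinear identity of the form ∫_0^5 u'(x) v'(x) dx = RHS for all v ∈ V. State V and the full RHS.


V = H^1(0, 5) (v unrestricted at boundary; u is determined up to an additive constant); weak form: ∫_0^5 u'v' dx = ∫_0^5 (5/2 - x) v dx + v(5) − v(0) for all v ∈ V.

Multiply both sides by a test function v and integrate from 0 to 5:
  ∫_0^5 −u''(x) v(x) dx = ∫_0^5 f(x) v(x) dx.
Integrate the LHS by parts once:
  ∫_0^5 −u'' v dx = −[u'(x) v(x)]_0^5 + ∫_0^5 u'(x) v'(x) dx.
Thus ∫_0^5 u'(x) v'(x) dx = ∫_0^5 f(x) v(x) dx + [u'(x) v(x)]_0^5.
Choose V so that boundary terms are either known or forced to vanish.
u has inhomogeneous Neumann u'(0) = 1, u'(5) = 1. [u' v]_0^5 = (1)·v(5) − (1)·v(0) = v(5) − v(0). Take V = H^1(0, 5); boundary term becomes part of RHS.
Weak formulation: find u (satisfying any essential BC) such that ∫_0^5 u'(x) v'(x) dx = ∫_0^5 f v dx + v(5) − v(0) for all v ∈ V (Neumann data are natural BCs: they enter the RHS as boundary terms).
Substituting f(x) = 5/2 - x, the right-hand side is ∫_0^5 (5/2 - x) v dx + v(5) − v(0).
Compatibility check (pure Neumann): taking v ≡ 1 ∈ V gives 0 = ∫_0^5 f dx + (1) − (1), i.e. ∫_0^5 f dx must equal u'(0) − u'(5) = 0. Indeed ∫_0^5 (5/2 - x) dx = 0, so the data are compatible. The solution is then unique only up to an additive constant (fix it e.g. by requiring ∫_0^5 u dx = 0).


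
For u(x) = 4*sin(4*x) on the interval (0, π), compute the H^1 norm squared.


||u||_{H^1(0,π)}^2 = 136*π

u'(x) = 16*cos(4*x).
Expand u² and (u')² and integrate term by term on (0, π), using: for integers n ≥ 1, ∫_0^π sin²(nx) dx = ∫_0^π cos²(nx) dx = π/2; for n ≠ n', ∫_0^π sin(nx)sin(n'x) dx = ∫_0^π cos(nx)cos(n'x) dx = 0; and by product-to-sum, ∫_0^π sin(nx)cos(n'x) dx = ½∫_0^π [sin((n+n')x) + sin((n−n')x)] dx, which is 0 when n+n' is even and 2n/(n²−n'²) when n+n' is odd (it need not vanish on (0, π)).
  u² squared terms: (4)²·∫sin(4x)² dx = 16·π/2 = 8*π.
  So ∫_0^π u² dx = 8*π.
  (u')² squared terms: (16)²·∫cos(4x)² dx = 256·π/2 = 128*π.
  So ∫_0^π (u')² dx = 128*π.
||u||_{H^1}^2 = (8*π) + (128*π) = 136*π.


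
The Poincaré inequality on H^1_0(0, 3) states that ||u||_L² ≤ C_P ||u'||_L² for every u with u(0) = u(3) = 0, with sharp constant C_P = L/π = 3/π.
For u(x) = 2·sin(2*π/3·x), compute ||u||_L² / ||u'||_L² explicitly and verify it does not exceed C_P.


||u||_L² / ||u'||_L² = 3/(2*π) < C_P = 3/π.

u(x) = 2·sin(2*π/3·x), so u'(x) = 4*π*cos(2*π*x/3)/3.
Writing u(x) = A·sin(kπx/L) with A = 2 and k = 2, use ∫_0^L sin²(kπx/L) dx = L/2 and ∫_0^L cos²(kπx/L) dx = L/2.
u² = 4·sin²(2*π/3·x) and (u')² = 16*π^2/9·cos²(2*π/3·x), and each of sin², cos² integrates to L/2 = 3/2 over (0, 3).
∫_0^3 u² dx = 6, so ||u||_L² = sqrt(6).
∫_0^3 (u')² dx = 8*π^2/3, so ||u'||_L² = 2*sqrt(6)*π/3.
Ratio ||u||_L² / ||u'||_L² = 3/(2*π).
Sharp Poincaré constant on H^1_0(0, 3) is C_P = L/π = 3/π, achieved by sin(π/3·x).
This is the k = 2 harmonic; the ratio L/(kπ) is strictly less than C_P = L/π, consistent with the sharp inequality ||u||_L² ≤ C_P ||u'||_L².


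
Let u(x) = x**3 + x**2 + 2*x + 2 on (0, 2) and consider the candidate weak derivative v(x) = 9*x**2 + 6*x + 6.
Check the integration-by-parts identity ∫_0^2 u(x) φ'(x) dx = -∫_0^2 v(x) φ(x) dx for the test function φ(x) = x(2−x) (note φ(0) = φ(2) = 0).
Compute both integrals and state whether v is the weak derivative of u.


LHS = -152/15, RHS = -152/5. No, v is not the weak derivative of u.

u(x) = x**3 + x**2 + 2*x + 2, classical derivative u'(x) = 3*x**2 + 2*x + 2.
φ(x) = x(2−x), so φ'(x) = 2 - 2*x.
Note φ(0) = φ(2) = 0, so the boundary term u·φ vanishes.
LHS = ∫_0^2 u(x) φ'(x) dx = ∫_0^2 (-2*x^4 - 2*x^2 + 4) dx. Term by term:
  ∫_0^2 -2*x^4 dx = -64/5;  ∫_0^2 -2*x^2 dx = -16/3;  ∫_0^2 4 dx = 8.
Sum: -64/5 − 16/3 + 8 = -152/15.
So LHS = -152/15.
∫_0^2 v(x) φ(x) dx = ∫_0^2 (-9*x^4 + 12*x^3 + 6*x^2 + 12*x) dx. Term by term:
  ∫_0^2 -9*x^4 dx = -288/5;  ∫_0^2 12*x^3 dx = 48;  ∫_0^2 6*x^2 dx = 16;
  ∫_0^2 12*x dx = 24.
Sum: -288/5 + 48 + 16 + 24 = 152/5.
So RHS = -∫_0^2 v(x) φ(x) dx = -152/5.
LHS − RHS = 304/15 ≠ 0, so the identity fails.
(For a valid weak derivative the identity must hold for EVERY test function, in particular this one. The failure shows v is NOT the weak derivative of u.)
Correct weak derivative would be u'(x) = 3*x**2 + 2*x + 2.


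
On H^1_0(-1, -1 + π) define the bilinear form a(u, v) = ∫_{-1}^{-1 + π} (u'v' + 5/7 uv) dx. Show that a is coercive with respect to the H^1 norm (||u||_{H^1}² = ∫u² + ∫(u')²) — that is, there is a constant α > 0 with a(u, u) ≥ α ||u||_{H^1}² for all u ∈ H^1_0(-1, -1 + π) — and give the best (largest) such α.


α = 6/7

Coercivity of a(·,·) on H^1_0(-1, -1 + π) means a(u, u) ≥ α ||u||_{H^1}² for every u ∈ H^1_0.
The interval has length L = π, and Poincaré/coercivity depend only on L. Here a(u, u) = ∫(u')² + (5/7)·∫u².
Here 0 < c = 5/7 < 1. The condition a(u,u) ≥ α||u||_{H^1}² reads (1−α)∫(u')² ≥ (α−c)∫u². Any admissible α is ≤ 1 (rapidly oscillating u have ∫u²/∫(u')² → 0), and α = 1 would force 0 ≥ (1−c)∫u², impossible since c < 1; so 1−α > 0. By the sharp Poincaré inequality on H^1_0 of an interval of length L, ∫(u')² ≥ (π/L)²∫u² with equality for the first sine mode sin(π(x−x₀)/L) (x₀ the left endpoint), so the inequality holds for all u iff (1−α)(π/L)² ≥ α − c, i.e. α ≤ ((π/L)² + c)/((π/L)² + 1) = (1 + c(L/π)²)/(1 + (L/π)²). With (π/L)² = 1 and c = 5/7, the largest admissible constant is α = ((π/L)² + c)/((π/L)² + 1).
Simplifying, α = 6/7.


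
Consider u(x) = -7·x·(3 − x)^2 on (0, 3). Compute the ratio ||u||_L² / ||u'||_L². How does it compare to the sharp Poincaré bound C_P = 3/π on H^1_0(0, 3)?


||u||_L² / ||u'||_L² = 3*sqrt(14)/14 < C_P = 3/π.

u(x) = -7·x·(3 − x)^2, so u'(x) = 21*(1 - x)*(x - 3).
u(x) = -7·x·(3 − x)^2 vanishes at x = 0 and x = 3, so u ∈ H^1_0(0, 3). Differentiate via the product rule and integrate the resulting polynomials term by term.
  ∫_0^3 u² dx = ∫_0^3 (49*x^6 - 588*x^5 + 2646*x^4 - 5292*x^3 + 3969*x^2) dx. Term by term:
    ∫_0^3 49*x^6 dx = 15309;  ∫_0^3 -588*x^5 dx = -71442;  ∫_0^3 2646*x^4 dx = 642978/5;
    ∫_0^3 -5292*x^3 dx = -107163;  ∫_0^3 3969*x^2 dx = 35721.
  Sum: 15309 − 71442 + 642978/5 − 107163 + 35721 = 5103/5.
  ∫_0^3 (u')² dx = ∫_0^3 (441*x^4 - 3528*x^3 + 9702*x^2 - 10584*x + 3969) dx. Term by term:
    ∫_0^3 441*x^4 dx = 107163/5;  ∫_0^3 -3528*x^3 dx = -71442;  ∫_0^3 9702*x^2 dx = 87318;
    ∫_0^3 -10584*x dx = -47628;  ∫_0^3 3969 dx = 11907.
  Sum: 107163/5 − 71442 + 87318 − 47628 + 11907 = 7938/5.
∫_0^3 u² dx = 5103/5, so ||u||_L² = 27*sqrt(35)/5.
∫_0^3 (u')² dx = 7938/5, so ||u'||_L² = 63*sqrt(10)/5.
Ratio ||u||_L² / ||u'||_L² = 3*sqrt(14)/14.
Sharp Poincaré constant on H^1_0(0, 3) is C_P = L/π = 3/π, achieved by sin(π/3·x).
A polynomial bump cannot attain the sharp Poincaré constant (only the first sine eigenfunction does), so the ratio is strictly less than C_P, consistent with ||u||_L² ≤ C_P ||u'||_L².


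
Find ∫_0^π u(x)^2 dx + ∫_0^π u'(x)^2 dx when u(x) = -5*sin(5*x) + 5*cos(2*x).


||u||_{H^1(0,π)}^2 = -2500/21 + 775*π/2

u'(x) = -10*sin(2*x) - 25*cos(5*x).
Expand u² and (u')² and integrate term by term on (0, π), using: for integers n ≥ 1, ∫_0^π sin²(nx) dx = ∫_0^π cos²(nx) dx = π/2; for n ≠ n', ∫_0^π sin(nx)sin(n'x) dx = ∫_0^π cos(nx)cos(n'x) dx = 0; and by product-to-sum, ∫_0^π sin(nx)cos(n'x) dx = ½∫_0^π [sin((n+n')x) + sin((n−n')x)] dx, which is 0 when n+n' is even and 2n/(n²−n'²) when n+n' is odd (it need not vanish on (0, π)).
  u² squared terms: (-5)²·∫sin(5x)² dx = 25·π/2 = 25*π/2;  (5)²·∫cos(2x)² dx = 25·π/2 = 25*π/2.
  u² cross terms: 2·(-5)·(5)·∫sin(5x)·cos(2x) dx = -50·(10/21) = -500/21.
  So ∫_0^π u² dx = 25*π/2 + 25*π/2 − 500/21 = -500/21 + 25*π.
  (u')² squared terms: (-25)²·∫cos(5x)² dx = 625·π/2 = 625*π/2;  (-10)²·∫sin(2x)² dx = 100·π/2 = 50*π.
  (u')² cross terms: 2·(-25)·(-10)·∫cos(5x)·sin(2x) dx = 500·(-4/21) = -2000/21.
  So ∫_0^π (u')² dx = 625*π/2 + 50*π − 2000/21 = -2000/21 + 725*π/2.
||u||_{H^1}^2 = (-500/21 + 25*π) + (-2000/21 + 725*π/2) = -2500/21 + 775*π/2.


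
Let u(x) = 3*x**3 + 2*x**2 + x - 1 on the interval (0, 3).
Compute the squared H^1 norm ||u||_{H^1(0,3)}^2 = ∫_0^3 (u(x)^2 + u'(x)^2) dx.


||u||_{H^1}^2 = 729537/70

The H^1 norm (squared) on an interval (0, L) is
  ||u||_{H^1}^2 = ∫_0^L u(x)^2 dx + ∫_0^L u'(x)^2 dx.
Compute u'(x) = 9*x**2 + 4*x + 1.
Then u(x)^2 = 9*x**6 + 12*x**5 + 10*x**4 - 2*x**3 - 3*x**2 - 2*x + 1 and u'(x)^2 = 81*x**4 + 72*x**3 + 34*x**2 + 8*x + 1.
Integrate each monomial from 0 to 3 using ∫_0^3 c·x^n dx = c·3^(n+1)/(n+1):
  ∫_0^3 u(x)^2 dx = ∫_0^3 (9*x^6 + 12*x^5 + 10*x^4 - 2*x^3 - 3*x^2 - 2*x + 1) dx. Term by term:
    ∫_0^3 9*x^6 dx = 19683/7;  ∫_0^3 12*x^5 dx = 1458;  ∫_0^3 10*x^4 dx = 486;
    ∫_0^3 -2*x^3 dx = -81/2;  ∫_0^3 -3*x^2 dx = -27;  ∫_0^3 -2*x dx = -9;
    ∫_0^3 1 dx = 3.
  Sum: 19683/7 + 1458 + 486 − 81/2 − 27 − 9 + 3 = 65553/14.
  ∫_0^3 u'(x)^2 dx = ∫_0^3 (81*x^4 + 72*x^3 + 34*x^2 + 8*x + 1) dx. Term by term:
    ∫_0^3 81*x^4 dx = 19683/5;  ∫_0^3 72*x^3 dx = 1458;  ∫_0^3 34*x^2 dx = 306;
    ∫_0^3 8*x dx = 36;  ∫_0^3 1 dx = 3.
  Sum: 19683/5 + 1458 + 306 + 36 + 3 = 28698/5.
Adding: ||u||_{H^1}^2 = 65553/14 + 28698/5 = 729537/70.


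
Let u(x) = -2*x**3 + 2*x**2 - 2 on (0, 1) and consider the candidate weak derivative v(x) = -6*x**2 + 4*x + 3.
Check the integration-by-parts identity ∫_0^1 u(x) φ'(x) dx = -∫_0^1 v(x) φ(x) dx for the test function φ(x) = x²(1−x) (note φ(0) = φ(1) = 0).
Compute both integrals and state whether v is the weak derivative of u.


LHS = 0, RHS = -1/4. No, v is not the weak derivative of u.

u(x) = -2*x**3 + 2*x**2 - 2, classical derivative u'(x) = -6*x**2 + 4*x.
φ(x) = x²(1−x), so φ'(x) = x*(2 - 3*x).
Note φ(0) = φ(1) = 0, so the boundary term u·φ vanishes.
LHS = ∫_0^1 u(x) φ'(x) dx = ∫_0^1 (6*x^5 - 10*x^4 + 4*x^3 + 6*x^2 - 4*x) dx. Term by term:
  ∫_0^1 6*x^5 dx = 1;  ∫_0^1 -10*x^4 dx = -2;  ∫_0^1 4*x^3 dx = 1;
  ∫_0^1 6*x^2 dx = 2;  ∫_0^1 -4*x dx = -2.
Sum: 1 − 2 + 1 + 2 − 2 = 0.
So LHS = 0.
∫_0^1 v(x) φ(x) dx = ∫_0^1 (6*x^5 - 10*x^4 + x^3 + 3*x^2) dx. Term by term:
  ∫_0^1 6*x^5 dx = 1;  ∫_0^1 -10*x^4 dx = -2;  ∫_0^1 x^3 dx = 1/4;
  ∫_0^1 3*x^2 dx = 1.
Sum: 1 − 2 + 1/4 + 1 = 1/4.
So RHS = -∫_0^1 v(x) φ(x) dx = -1/4.
LHS − RHS = 1/4 ≠ 0, so the identity fails.
(For a valid weak derivative the identity must hold for EVERY test function, in particular this one. The failure shows v is NOT the weak derivative of u.)
Correct weak derivative would be u'(x) = -6*x**2 + 4*x.


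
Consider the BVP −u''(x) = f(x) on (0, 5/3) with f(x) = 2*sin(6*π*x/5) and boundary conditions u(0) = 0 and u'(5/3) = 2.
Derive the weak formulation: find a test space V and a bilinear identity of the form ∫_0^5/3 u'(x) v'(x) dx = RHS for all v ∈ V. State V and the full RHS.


V = {v ∈ H^1(0, 5/3) : v(0) = 0} (test functions vanish at x = 0 where u is specified); weak form: ∫_0^5/3 u'v' dx = ∫_0^5/3 (2*sin(6*π*x/5)) v dx + 2·v(5/3) for all v ∈ V.

Multiply both sides by a test function v and integrate from 0 to 5/3:
  ∫_0^5/3 −u''(x) v(x) dx = ∫_0^5/3 f(x) v(x) dx.
Integrate the LHS by parts once:
  ∫_0^5/3 −u'' v dx = −[u'(x) v(x)]_0^5/3 + ∫_0^5/3 u'(x) v'(x) dx.
Thus ∫_0^5/3 u'(x) v'(x) dx = ∫_0^5/3 f(x) v(x) dx + [u'(x) v(x)]_0^5/3.
Choose V so that boundary terms are either known or forced to vanish.
Mixed BC: u(0) = 0 (Dirichlet) and u'(5/3) = 2 (Neumann). Define V = {v ∈ H^1(0, 5/3) : v(0) = 0}. Then [u' v]_0^5/3 = u'(5/3)·v(5/3) − u'(0)·0 = 2·v(5/3).
Weak formulation: find u (satisfying any essential BC) such that ∫_0^5/3 u'(x) v'(x) dx = ∫_0^5/3 f v dx + 2·v(5/3) for all v ∈ V (Dirichlet at 0 absorbed into V; Neumann datum at x = 5/3 contributes the boundary term).
Substituting f(x) = 2*sin(6*π*x/5), the right-hand side is ∫_0^5/3 (2*sin(6*π*x/5)) v dx + 2·v(5/3).


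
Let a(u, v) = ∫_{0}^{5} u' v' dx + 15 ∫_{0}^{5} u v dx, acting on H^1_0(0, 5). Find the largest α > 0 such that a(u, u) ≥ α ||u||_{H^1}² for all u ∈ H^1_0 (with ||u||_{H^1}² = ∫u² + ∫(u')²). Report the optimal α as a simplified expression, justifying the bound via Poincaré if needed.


α = 1

Coercivity of a(·,·) on H^1_0(0, 5) means a(u, u) ≥ α ||u||_{H^1}² for every u ∈ H^1_0.
The interval has length L = 5, and Poincaré/coercivity depend only on L. Here a(u, u) = ∫(u')² + (15)·∫u².
Here c = 15 ≥ 1, so a(u,u) = ∫(u')² + c∫u² ≥ ∫(u')² + ∫u² = ||u||_{H^1}², i.e. α = 1 works. No larger α is possible: a(u,u) ≥ α||u||_{H^1}² means (1−α)∫(u')² ≥ (α−c)∫u², and for the modes u_n = sin(nπ(x−x₀)/L) (x₀ the left endpoint) one has ∫u_n²/∫(u_n')² = (L/(nπ))² → 0, so a(u_n,u_n)/||u_n||_{H^1}² → 1. Hence the optimal constant is α = 1.
Therefore α = 1.


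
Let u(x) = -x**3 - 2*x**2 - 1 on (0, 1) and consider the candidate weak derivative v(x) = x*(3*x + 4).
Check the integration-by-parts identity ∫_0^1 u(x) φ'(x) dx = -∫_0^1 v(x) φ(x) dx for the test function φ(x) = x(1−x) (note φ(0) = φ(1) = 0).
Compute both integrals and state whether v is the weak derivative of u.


LHS = 29/60, RHS = -29/60. No, v is not the weak derivative of u.

u(x) = -x**3 - 2*x**2 - 1, classical derivative u'(x) = -3*x**2 - 4*x.
φ(x) = x(1−x), so φ'(x) = 1 - 2*x.
Note φ(0) = φ(1) = 0, so the boundary term u·φ vanishes.
LHS = ∫_0^1 u(x) φ'(x) dx = ∫_0^1 (2*x^4 + 3*x^3 - 2*x^2 + 2*x - 1) dx. Term by term:
  ∫_0^1 2*x^4 dx = 2/5;  ∫_0^1 3*x^3 dx = 3/4;  ∫_0^1 -2*x^2 dx = -2/3;
  ∫_0^1 2*x dx = 1;  ∫_0^1 -1 dx = -1.
Sum: 2/5 + 3/4 − 2/3 + 1 − 1 = 29/60.
So LHS = 29/60.
∫_0^1 v(x) φ(x) dx = ∫_0^1 (-3*x^4 - x^3 + 4*x^2) dx. Term by term:
  ∫_0^1 -3*x^4 dx = -3/5;  ∫_0^1 -x^3 dx = -1/4;  ∫_0^1 4*x^2 dx = 4/3.
Sum: -3/5 − 1/4 + 4/3 = 29/60.
So RHS = -∫_0^1 v(x) φ(x) dx = -29/60.
LHS − RHS = 29/30 ≠ 0, so the identity fails.
(For a valid weak derivative the identity must hold for EVERY test function, in particular this one. The failure shows v is NOT the weak derivative of u.)
Correct weak derivative would be u'(x) = -3*x**2 - 4*x.


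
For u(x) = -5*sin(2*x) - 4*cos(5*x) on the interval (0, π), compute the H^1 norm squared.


||u||_{H^1(0,π)}^2 = -4160/21 + 541*π/2

u'(x) = 20*sin(5*x) - 10*cos(2*x).
Expand u² and (u')² and integrate term by term on (0, π), using: for integers n ≥ 1, ∫_0^π sin²(nx) dx = ∫_0^π cos²(nx) dx = π/2; for n ≠ n', ∫_0^π sin(nx)sin(n'x) dx = ∫_0^π cos(nx)cos(n'x) dx = 0; and by product-to-sum, ∫_0^π sin(nx)cos(n'x) dx = ½∫_0^π [sin((n+n')x) + sin((n−n')x)] dx, which is 0 when n+n' is even and 2n/(n²−n'²) when n+n' is odd (it need not vanish on (0, π)).
  u² squared terms: (-5)²·∫sin(2x)² dx = 25·π/2 = 25*π/2;  (-4)²·∫cos(5x)² dx = 16·π/2 = 8*π.
  u² cross terms: 2·(-5)·(-4)·∫sin(2x)·cos(5x) dx = 40·(-4/21) = -160/21.
  So ∫_0^π u² dx = 25*π/2 + 8*π − 160/21 = -160/21 + 41*π/2.
  (u')² squared terms: (-10)²·∫cos(2x)² dx = 100·π/2 = 50*π;  (20)²·∫sin(5x)² dx = 400·π/2 = 200*π.
  (u')² cross terms: 2·(-10)·(20)·∫cos(2x)·sin(5x) dx = -400·(10/21) = -4000/21.
  So ∫_0^π (u')² dx = 50*π + 200*π − 4000/21 = -4000/21 + 250*π.
||u||_{H^1}^2 = (-160/21 + 41*π/2) + (-4000/21 + 250*π) = -4160/21 + 541*π/2.


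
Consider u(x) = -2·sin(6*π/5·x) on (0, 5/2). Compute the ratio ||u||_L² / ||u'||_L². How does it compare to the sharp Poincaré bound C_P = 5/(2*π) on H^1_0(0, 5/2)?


||u||_L² / ||u'||_L² = 5/(6*π) < C_P = 5/(2*π).

u(x) = -2·sin(6*π/5·x), so u'(x) = -12*π*cos(6*π*x/5)/5.
Writing u(x) = A·sin(kπx/L) with A = -2 and k = 3, use ∫_0^L sin²(kπx/L) dx = L/2 and ∫_0^L cos²(kπx/L) dx = L/2.
u² = 4·sin²(6*π/5·x) and (u')² = 144*π^2/25·cos²(6*π/5·x), and each of sin², cos² integrates to L/2 = 5/4 over (0, 5/2).
∫_0^5/2 u² dx = 5, so ||u||_L² = sqrt(5).
∫_0^5/2 (u')² dx = 36*π^2/5, so ||u'||_L² = 6*sqrt(5)*π/5.
Ratio ||u||_L² / ||u'||_L² = 5/(6*π).
Sharp Poincaré constant on H^1_0(0, 5/2) is C_P = L/π = 5/(2*π), achieved by sin(2*π/5·x).
This is the k = 3 harmonic; the ratio L/(kπ) is strictly less than C_P = L/π, consistent with the sharp inequality ||u||_L² ≤ C_P ||u'||_L².


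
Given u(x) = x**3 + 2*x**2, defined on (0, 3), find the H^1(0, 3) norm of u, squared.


||u||_{H^1}^2 = 72108/35

The H^1 norm (squared) on an interval (0, L) is
  ||u||_{H^1}^2 = ∫_0^L u(x)^2 dx + ∫_0^L u'(x)^2 dx.
Compute u'(x) = 3*x**2 + 4*x.
Then u(x)^2 = x**6 + 4*x**5 + 4*x**4 and u'(x)^2 = 9*x**4 + 24*x**3 + 16*x**2.
Integrate each monomial from 0 to 3 using ∫_0^3 c·x^n dx = c·3^(n+1)/(n+1):
  ∫_0^3 u(x)^2 dx = ∫_0^3 (x^6 + 4*x^5 + 4*x^4) dx. Term by term:
    ∫_0^3 x^6 dx = 2187/7;  ∫_0^3 4*x^5 dx = 486;  ∫_0^3 4*x^4 dx = 972/5.
  Sum: 2187/7 + 486 + 972/5 = 34749/35.
  ∫_0^3 u'(x)^2 dx = ∫_0^3 (9*x^4 + 24*x^3 + 16*x^2) dx. Term by term:
    ∫_0^3 9*x^4 dx = 2187/5;  ∫_0^3 24*x^3 dx = 486;  ∫_0^3 16*x^2 dx = 144.
  Sum: 2187/5 + 486 + 144 = 5337/5.
Adding: ||u||_{H^1}^2 = 34749/35 + 5337/5 = 72108/35.


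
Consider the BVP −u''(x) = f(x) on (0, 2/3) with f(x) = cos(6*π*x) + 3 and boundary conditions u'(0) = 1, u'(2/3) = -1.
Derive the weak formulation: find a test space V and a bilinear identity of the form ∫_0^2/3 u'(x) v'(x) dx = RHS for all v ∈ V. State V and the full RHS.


V = H^1(0, 2/3) (v unrestricted at boundary; u is determined up to an additive constant); weak form: ∫_0^2/3 u'v' dx = ∫_0^2/3 (cos(6*π*x) + 3) v dx − v(2/3) − v(0) for all v ∈ V.

Multiply both sides by a test function v and integrate from 0 to 2/3:
  ∫_0^2/3 −u''(x) v(x) dx = ∫_0^2/3 f(x) v(x) dx.
Integrate the LHS by parts once:
  ∫_0^2/3 −u'' v dx = −[u'(x) v(x)]_0^2/3 + ∫_0^2/3 u'(x) v'(x) dx.
Thus ∫_0^2/3 u'(x) v'(x) dx = ∫_0^2/3 f(x) v(x) dx + [u'(x) v(x)]_0^2/3.
Choose V so that boundary terms are either known or forced to vanish.
u has inhomogeneous Neumann u'(0) = 1, u'(2/3) = -1. [u' v]_0^2/3 = (-1)·v(2/3) − (1)·v(0) = − v(2/3) − v(0). Take V = H^1(0, 2/3); boundary term becomes part of RHS.
Weak formulation: find u (satisfying any essential BC) such that ∫_0^2/3 u'(x) v'(x) dx = ∫_0^2/3 f v dx − v(2/3) − v(0) for all v ∈ V (Neumann data are natural BCs: they enter the RHS as boundary terms).
Substituting f(x) = cos(6*π*x) + 3, the right-hand side is ∫_0^2/3 (cos(6*π*x) + 3) v dx − v(2/3) − v(0).
Compatibility check (pure Neumann): taking v ≡ 1 ∈ V gives 0 = ∫_0^2/3 f dx + (-1) − (1), i.e. ∫_0^2/3 f dx must equal u'(0) − u'(2/3) = 2. Indeed ∫_0^2/3 (cos(6*π*x) + 3) dx = 2, so the data are compatible. The solution is then unique only up to an additive constant (fix it e.g. by requiring ∫_0^2/3 u dx = 0).


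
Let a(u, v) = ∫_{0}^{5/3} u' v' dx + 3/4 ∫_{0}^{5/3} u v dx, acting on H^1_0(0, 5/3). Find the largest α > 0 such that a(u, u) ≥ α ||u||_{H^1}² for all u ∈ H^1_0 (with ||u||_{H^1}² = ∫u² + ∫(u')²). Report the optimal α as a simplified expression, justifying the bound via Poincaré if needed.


α = 3*(25 + 12*π^2)/(4*(25 + 9*π^2))

Coercivity of a(·,·) on H^1_0(0, 5/3) means a(u, u) ≥ α ||u||_{H^1}² for every u ∈ H^1_0.
The interval has length L = 5/3, and Poincaré/coercivity depend only on L. Here a(u, u) = ∫(u')² + (3/4)·∫u².
Here 0 < c = 3/4 < 1. The condition a(u,u) ≥ α||u||_{H^1}² reads (1−α)∫(u')² ≥ (α−c)∫u². Any admissible α is ≤ 1 (rapidly oscillating u have ∫u²/∫(u')² → 0), and α = 1 would force 0 ≥ (1−c)∫u², impossible since c < 1; so 1−α > 0. By the sharp Poincaré inequality on H^1_0 of an interval of length L, ∫(u')² ≥ (π/L)²∫u² with equality for the first sine mode sin(π(x−x₀)/L) (x₀ the left endpoint), so the inequality holds for all u iff (1−α)(π/L)² ≥ α − c, i.e. α ≤ ((π/L)² + c)/((π/L)² + 1) = (1 + c(L/π)²)/(1 + (L/π)²). With (π/L)² = 9*π^2/25 and c = 3/4, the largest admissible constant is α = ((π/L)² + c)/((π/L)² + 1).
Simplifying, α = 3*(25 + 12*π^2)/(4*(25 + 9*π^2)).


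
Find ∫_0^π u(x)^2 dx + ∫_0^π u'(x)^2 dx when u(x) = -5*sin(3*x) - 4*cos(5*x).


||u||_{H^1(0,π)}^2 = 333*π

u'(x) = 20*sin(5*x) - 15*cos(3*x).
Expand u² and (u')² and integrate term by term on (0, π), using: for integers n ≥ 1, ∫_0^π sin²(nx) dx = ∫_0^π cos²(nx) dx = π/2; for n ≠ n', ∫_0^π sin(nx)sin(n'x) dx = ∫_0^π cos(nx)cos(n'x) dx = 0; and by product-to-sum, ∫_0^π sin(nx)cos(n'x) dx = ½∫_0^π [sin((n+n')x) + sin((n−n')x)] dx, which is 0 when n+n' is even and 2n/(n²−n'²) when n+n' is odd (it need not vanish on (0, π)).
  u² squared terms: (-5)²·∫sin(3x)² dx = 25·π/2 = 25*π/2;  (-4)²·∫cos(5x)² dx = 16·π/2 = 8*π.
  u² cross terms: 2·(-5)·(-4)·∫sin(3x)·cos(5x) dx = 40·(0) = 0.
  So ∫_0^π u² dx = 25*π/2 + 8*π + 0 = 41*π/2.
  (u')² squared terms: (-15)²·∫cos(3x)² dx = 225·π/2 = 225*π/2;  (20)²·∫sin(5x)² dx = 400·π/2 = 200*π.
  (u')² cross terms: 2·(-15)·(20)·∫cos(3x)·sin(5x) dx = -600·(0) = 0.
  So ∫_0^π (u')² dx = 225*π/2 + 200*π + 0 = 625*π/2.
||u||_{H^1}^2 = (41*π/2) + (625*π/2) = 333*π.


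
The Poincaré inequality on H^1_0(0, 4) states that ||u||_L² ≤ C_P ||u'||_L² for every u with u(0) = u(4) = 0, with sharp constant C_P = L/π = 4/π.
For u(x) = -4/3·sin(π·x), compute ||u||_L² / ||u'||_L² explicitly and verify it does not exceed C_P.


||u||_L² / ||u'||_L² = 1/π < C_P = 4/π.

u(x) = -4/3·sin(π·x), so u'(x) = -4*π*cos(π*x)/3.
Writing u(x) = A·sin(kπx/L) with A = -4/3 and k = 4, use ∫_0^L sin²(kπx/L) dx = L/2 and ∫_0^L cos²(kπx/L) dx = L/2.
u² = 16/9·sin²(π·x) and (u')² = 16*π^2/9·cos²(π·x), and each of sin², cos² integrates to L/2 = 2 over (0, 4).
∫_0^4 u² dx = 32/9, so ||u||_L² = 4*sqrt(2)/3.
∫_0^4 (u')² dx = 32*π^2/9, so ||u'||_L² = 4*sqrt(2)*π/3.
Ratio ||u||_L² / ||u'||_L² = 1/π.
Sharp Poincaré constant on H^1_0(0, 4) is C_P = L/π = 4/π, achieved by sin(π/4·x).
This is the k = 4 harmonic; the ratio L/(kπ) is strictly less than C_P = L/π, consistent with the sharp inequality ||u||_L² ≤ C_P ||u'||_L².


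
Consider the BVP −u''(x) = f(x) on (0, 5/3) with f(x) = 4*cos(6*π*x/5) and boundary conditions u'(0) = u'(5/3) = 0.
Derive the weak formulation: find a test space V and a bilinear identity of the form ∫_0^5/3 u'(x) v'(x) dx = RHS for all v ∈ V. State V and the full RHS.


V = H^1(0, 5/3) (no boundary constraint on v; u is determined up to an additive constant); weak form: ∫_0^5/3 u'v' dx = ∫_0^5/3 (4*cos(6*π*x/5)) v dx for all v ∈ V.

Multiply both sides by a test function v and integrate from 0 to 5/3:
  ∫_0^5/3 −u''(x) v(x) dx = ∫_0^5/3 f(x) v(x) dx.
Integrate the LHS by parts once:
  ∫_0^5/3 −u'' v dx = −[u'(x) v(x)]_0^5/3 + ∫_0^5/3 u'(x) v'(x) dx.
Thus ∫_0^5/3 u'(x) v'(x) dx = ∫_0^5/3 f(x) v(x) dx + [u'(x) v(x)]_0^5/3.
Choose V so that boundary terms are either known or forced to vanish.
u has homogeneous Neumann: u'(0) = u'(5/3) = 0. So [u' v]_0^5/3 = 0·v(5/3) − 0·v(0) = 0 for any v; take V = H^1(0, 5/3).
Weak formulation: find u (satisfying any essential BC) such that ∫_0^5/3 u'(x) v'(x) dx = ∫_0^5/3 f v dx for all v ∈ V (homogeneous Neumann, so boundary terms vanish).
Substituting f(x) = 4*cos(6*π*x/5), the right-hand side is ∫_0^5/3 (4*cos(6*π*x/5)) v dx.
Compatibility check (pure Neumann): taking v ≡ 1 ∈ V gives 0 = ∫_0^5/3 f dx + (0) − (0), i.e. ∫_0^5/3 f dx must equal u'(0) − u'(5/3) = 0. Indeed ∫_0^5/3 (4*cos(6*π*x/5)) dx = 0, so the data are compatible. The solution is then unique only up to an additive constant (fix it e.g. by requiring ∫_0^5/3 u dx = 0).


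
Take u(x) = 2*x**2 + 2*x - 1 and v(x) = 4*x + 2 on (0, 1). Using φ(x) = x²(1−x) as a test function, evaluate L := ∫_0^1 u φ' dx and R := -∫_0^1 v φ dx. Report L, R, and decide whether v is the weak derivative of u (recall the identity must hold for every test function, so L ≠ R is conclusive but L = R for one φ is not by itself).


LHS = -11/30, RHS = -11/30. Yes, v = u' weakly.

u(x) = 2*x**2 + 2*x - 1, classical derivative u'(x) = 4*x + 2.
φ(x) = x²(1−x), so φ'(x) = x*(2 - 3*x).
Note φ(0) = φ(1) = 0, so the boundary term u·φ vanishes.
LHS = ∫_0^1 u(x) φ'(x) dx = ∫_0^1 (-6*x^4 - 2*x^3 + 7*x^2 - 2*x) dx. Term by term:
  ∫_0^1 -6*x^4 dx = -6/5;  ∫_0^1 -2*x^3 dx = -1/2;  ∫_0^1 7*x^2 dx = 7/3;
  ∫_0^1 -2*x dx = -1.
Sum: -6/5 − 1/2 + 7/3 − 1 = -11/30.
So LHS = -11/30.
∫_0^1 v(x) φ(x) dx = ∫_0^1 (-4*x^4 + 2*x^3 + 2*x^2) dx. Term by term:
  ∫_0^1 -4*x^4 dx = -4/5;  ∫_0^1 2*x^3 dx = 1/2;  ∫_0^1 2*x^2 dx = 2/3.
Sum: -4/5 + 1/2 + 2/3 = 11/30.
So RHS = -∫_0^1 v(x) φ(x) dx = -11/30.
LHS = RHS, so the identity holds for this test φ.
Moreover u is smooth here and v(x) = u'(x) = 4*x + 2 pointwise, so the identity holds for every test function. Hence v is the weak derivative of u.
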